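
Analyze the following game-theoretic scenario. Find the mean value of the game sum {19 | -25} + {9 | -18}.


G1 = {19 | -25}, G2 = {9 | -18}
Each is a switch {a | b} with numbers a > b; its mean value is (a + b)/2, and mean value is additive over game sums: m(G1 + G2) = m(G1) + m(G2).
Mean of G1 = (19 + (-25))/2 = -6/2 = -3
Mean of G2 = (9 + (-18))/2 = -9/2 = -9/2
Mean of G1 + G2 = -3 + -9/2 = -15/2

-15/2


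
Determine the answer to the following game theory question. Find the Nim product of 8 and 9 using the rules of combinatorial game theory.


Nim multiplication is bilinear over XOR: (u XOR v) * w = (u*w) XOR (v*w).
So we split each operand into its bit components and XOR the pairwise Nim products.
8 = 8 (as XOR of powers of 2).
9 = 1 + 8 (as XOR of powers of 2).
Using the standard Nim-product table on single bits:
  2*2 = 3,   2*4 = 8,   2*8 = 12,
  4*4 = 6,   4*8 = 11,  8*8 = 13,
and  1*x = x (identity), k*l = l*k (commutative).
Pairwise Nim products:
  8 * 1 = 8
  8 * 8 = 13
XOR them: 8 XOR 13 = 5.
Result: 8 * 9 = 5 (in Nim).

5


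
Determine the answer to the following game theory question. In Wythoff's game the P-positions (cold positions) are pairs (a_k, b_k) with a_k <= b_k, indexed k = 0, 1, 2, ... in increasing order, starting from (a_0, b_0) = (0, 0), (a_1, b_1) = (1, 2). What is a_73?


By Wythoff's theorem, a_k = floor(k * phi) and b_k = floor(k * phi^2) = a_k + k, where phi = (1 + sqrt(5))/2 is the golden ratio.
phi = (1 + sqrt(5))/2 = 1.618034
k = 73
k * phi = 73 * 1.618034 = 118.116481
a_73 = floor(k * phi) = 118

118


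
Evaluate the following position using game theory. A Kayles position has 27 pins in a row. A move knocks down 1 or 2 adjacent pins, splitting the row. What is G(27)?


Kayles: a move removes 1 or 2 adjacent pins from a contiguous row.
Removing pins from a row of k leaves two independent rows (a, b) with a + b = k - 1 (one pin) or a + b = k - 2 (two pins); an end removal gives a = 0.
By Sprague-Grundy, G(k) = mex{ G(a) XOR G(b) } over all these splits. G(0) = 0.
G(1): splits (0,0):0^0=0 -> mex({0}) = 1
G(2): splits (0,1):0^1=1 (0,0):0^0=0 -> mex({0, 1}) = 2
G(3): splits (0,2):0^2=2 (1,1):1^1=0 (0,1):0^1=1 -> mex({0, 1, 2}) = 3
G(4): splits (0,3):0^3=3 (1,2):1^2=3 (0,2):0^2=2 (1,1):1^1=0 -> mex({0, 2, 3}) = 1
G(5): splits (0,4):0^1=1 (1,3):1^3=2 (2,2):2^2=0 (0,3):0^3=3 (1,2):1^2=3 -> mex({0, 1, 2, 3}) = 4
G(6) = mex({0, 1, 2, 4}) = 3
G(7) = mex({0, 1, 3, 4, 5}) = 2
G(8) = mex({0, 2, 3, 5, 6}) = 1
G(9) = mex({0, 1, 2, 3, 6, 7}) = 4
G(10) = mex({0, 1, 3, 4, 5, 7}) = 2
G(11) = mex({0, 1, 2, 3, 4, 5}) = 6
G(12) = mex({0, 1, 2, 3, 5, 6, 7}) = 4
G(13) = mex({0, 2, 3, 4, 6, 7}) = 1
G(14) = mex({0, 1, 4, 5, 6, 7}) = 2
G(15) = mex({0, 1, 2, 3, 4, 5, 6}) = 7
G(16) = mex({0, 2, 3, 5, 6, 7}) = 1
G(17) = mex({0, 1, 2, 3, 5, 6, 7}) = 4
G(18) = mex({0, 1, 2, 4, 5, 6}) = 3
G(19) = mex({0, 1, 3, 4, 5, 7}) = 2
G(20) = mex({0, 2, 3, 4, 5, 6, 7}) = 1
G(21) = mex({0, 1, 2, 3, 5, 6, 7}) = 4
G(22) = mex({0, 1, 2, 3, 4, 5, 7}) = 6
G(23) = mex({0, 1, 2, 3, 4, 5, 6}) = 7
G(24) = mex({0, 1, 2, 3, 5, 6, 7}) = 4
G(25) = mex({0, 2, 3, 4, 6, 7}) = 1
G(26) = mex({0, 1, 3, 4, 5, 6, 7}) = 2
G(27) = mex({0, 1, 2, 3, 4, 5, 6, 7}) = 8
Therefore G(27) = 8.

8


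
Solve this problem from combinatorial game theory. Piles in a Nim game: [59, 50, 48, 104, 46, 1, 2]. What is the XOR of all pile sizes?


We need the XOR (exclusive or) of all pile sizes.
After XOR-ing pile 1 (size 59): 0 XOR 59 = 59
After XOR-ing pile 2 (size 50): 59 XOR 50 = 9
After XOR-ing pile 3 (size 48): 9 XOR 48 = 57
After XOR-ing pile 4 (size 104): 57 XOR 104 = 81
After XOR-ing pile 5 (size 46): 81 XOR 46 = 127
After XOR-ing pile 6 (size 1): 127 XOR 1 = 126
After XOR-ing pile 7 (size 2): 126 XOR 2 = 124
The Nim-value of this position is 124.

124


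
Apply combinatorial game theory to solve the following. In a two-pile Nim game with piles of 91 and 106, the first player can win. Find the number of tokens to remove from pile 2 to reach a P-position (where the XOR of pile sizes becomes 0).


Piles: 91 and 106
Current XOR: 91 XOR 106 = 49 (non-zero, so this is an N-position).
To make the XOR zero, we need to find a move that balances the piles.
For pile 2 (size 106): target = 106 XOR 49 = 91
We reduce pile 2 from 106 to 91.
Tokens removed: 106 - 91 = 15
Verification: 91 XOR 91 = 0

15


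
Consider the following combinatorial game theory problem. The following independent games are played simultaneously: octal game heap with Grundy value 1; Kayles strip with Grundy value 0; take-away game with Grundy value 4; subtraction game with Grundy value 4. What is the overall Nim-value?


By the Sprague-Grundy theorem, the Grundy value of a sum of games is the XOR of individual Grundy values.
octal game heap: Grundy value = 1. Running XOR: 0 XOR 1 = 1
Kayles strip: Grundy value = 0. Running XOR: 1 XOR 0 = 1
take-away game: Grundy value = 4. Running XOR: 1 XOR 4 = 5
subtraction game: Grundy value = 4. Running XOR: 5 XOR 4 = 1
The combined Grundy value is 1.

1


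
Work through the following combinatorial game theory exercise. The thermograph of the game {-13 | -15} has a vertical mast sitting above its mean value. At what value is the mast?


Game = {-13 | -15}, a switch {a | b} with numbers a > b.
Its thermograph has left wall a - t and right wall b + t, which meet at t = (a - b)/2, where both equal (a + b)/2. So the mast (mean value) is at (a + b)/2.
Mean = (-13 + (-15))/2 = -28/2 = -14

-14


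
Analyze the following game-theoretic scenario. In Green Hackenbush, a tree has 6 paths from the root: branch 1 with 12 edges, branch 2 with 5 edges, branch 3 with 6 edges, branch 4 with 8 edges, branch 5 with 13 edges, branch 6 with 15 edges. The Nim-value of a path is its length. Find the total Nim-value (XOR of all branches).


The tree has 6 branches from the ground vertex.
In Green Hackenbush, the Nim-value of a simple path of length k is k.
Branch 1: length 12, Nim-value = 12
Branch 2: length 5, Nim-value = 5
Branch 3: length 6, Nim-value = 6
Branch 4: length 8, Nim-value = 8
Branch 5: length 13, Nim-value = 13
Branch 6: length 15, Nim-value = 15
Total Nim-value = XOR of all branch values:
0 XOR 12 = 12
12 XOR 5 = 9
9 XOR 6 = 15
15 XOR 8 = 7
7 XOR 13 = 10
10 XOR 15 = 5
Nim-value of the tree = 5

5


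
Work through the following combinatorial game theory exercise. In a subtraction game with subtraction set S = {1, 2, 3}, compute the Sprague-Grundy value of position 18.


The subtraction set is S = {1, 2, 3}.
G(k) = mex{ G(k - s) : s in S, s <= k }. We compute iteratively: G(0) = 0.
G(1) = mex({0}) = 1
G(2) = mex({0, 1}) = 2
G(3) = mex({0, 1, 2}) = 3
G(4) = mex({1, 2, 3}) = 0
G(5) = mex({0, 2, 3}) = 1
G(6) = mex({0, 1, 3}) = 2
Observe that G(4)..G(6) = 0, 1, 2 repeats G(0)..G(2) = 0, 1, 2.
For k >= max(S) = 3, G(k) is determined by the previous 3 values G(k-3)..G(k-1); a window of 3 consecutive values has recurred shifted by 4, so by induction G(k + 4) = G(k) for all k >= 0: the sequence is periodic from the start with period 4.
One period: G(0..3) = 0, 1, 2, 3.
18 mod 4 = 2, so G(18) = G(2) = 2.

2


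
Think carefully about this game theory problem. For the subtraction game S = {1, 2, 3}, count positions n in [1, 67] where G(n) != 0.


Subtraction set S = {1, 2, 3}, so G(n) = n mod 4.
G(n) = 0 when n is a multiple of 4.
Multiples of 4 in [1, 67]: 16
N-positions (nonzero Grundy) = 67 - 16 = 51

51


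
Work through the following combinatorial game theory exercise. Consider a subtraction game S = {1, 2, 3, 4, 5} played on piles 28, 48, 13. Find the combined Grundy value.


Subtraction set: {1, 2, 3, 4, 5}
For this subtraction set, G(n) = n mod 6 (period = max + 1 = 6).
Pile 1 (size 28): G(28) = 28 mod 6 = 4
Pile 2 (size 48): G(48) = 48 mod 6 = 0
Pile 3 (size 13): G(13) = 13 mod 6 = 1
Total Grundy value = XOR of all: 4 XOR 0 XOR 1 = 5

5


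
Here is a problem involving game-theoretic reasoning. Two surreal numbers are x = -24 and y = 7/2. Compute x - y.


x = -24, y = 7/2
Converting to common denominator: 2
x = -48/2, y = 7/2
x - y = -24 - 7/2 = -55/2

-55/2


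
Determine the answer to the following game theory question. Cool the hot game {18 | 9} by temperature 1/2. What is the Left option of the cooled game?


Original game: {18 | 9} (a switch {a | b} with a > b).
Cooling by t (for t below the temperature (a - b)/2 = 9/2) taxes each move by t: {a | b} cooled by t is {a - t | b + t}.
Cooling amount: t = 1/2
Cooled Left option: 18 - 1/2 = 35/2
Cooled Right option: 9 + 1/2 = 19/2
Cooled game: {35/2 | 19/2}
Left option = 35/2

35/2


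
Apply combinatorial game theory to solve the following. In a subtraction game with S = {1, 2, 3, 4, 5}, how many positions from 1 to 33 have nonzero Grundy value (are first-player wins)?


Subtraction set S = {1, 2, 3, 4, 5}, so G(n) = n mod 6.
G(n) = 0 when n is a multiple of 6.
Multiples of 6 in [1, 33]: 5
N-positions (nonzero Grundy) = 33 - 5 = 28

28


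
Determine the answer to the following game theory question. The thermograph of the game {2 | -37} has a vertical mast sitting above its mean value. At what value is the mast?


Game = {2 | -37}, a switch {a | b} with numbers a > b.
Its thermograph has left wall a - t and right wall b + t, which meet at t = (a - b)/2, where both equal (a + b)/2. So the mast (mean value) is at (a + b)/2.
Mean = (2 + (-37))/2 = -35/2 = -35/2

-35/2


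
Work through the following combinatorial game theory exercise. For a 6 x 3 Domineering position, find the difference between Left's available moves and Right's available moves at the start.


Board is 6 x 3 (rows x cols).
Left (vertical) placements: (rows-1) * cols = 5 * 3 = 15
Right (horizontal) placements: rows * (cols-1) = 6 * 2 = 12
Advantage = Left - Right = 15 - 12 = 3

3


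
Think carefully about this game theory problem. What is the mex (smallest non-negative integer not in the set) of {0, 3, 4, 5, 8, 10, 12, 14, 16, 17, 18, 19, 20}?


Set = {0, 3, 4, 5, 8, 10, 12, 14, 16, 17, 18, 19, 20}
0 is in the set.
1 is NOT in the set. This is the mex.
mex = 1

1


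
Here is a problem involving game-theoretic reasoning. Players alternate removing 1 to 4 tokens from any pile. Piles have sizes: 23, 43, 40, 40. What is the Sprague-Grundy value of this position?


Subtraction set: {1, 2, 3, 4}
For this subtraction set, G(n) = n mod 5 (period = max + 1 = 5).
Pile 1 (size 23): G(23) = 23 mod 5 = 3
Pile 2 (size 43): G(43) = 43 mod 5 = 3
Pile 3 (size 40): G(40) = 40 mod 5 = 0
Pile 4 (size 40): G(40) = 40 mod 5 = 0
Total Grundy value = XOR of all: 3 XOR 3 XOR 0 XOR 0 = 0

0


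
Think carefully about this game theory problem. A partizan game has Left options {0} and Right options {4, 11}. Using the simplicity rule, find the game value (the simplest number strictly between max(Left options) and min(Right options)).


Left options: {0}, max = 0
Right options: {4, 11}, min = 4
All options are numbers and max(Left) < min(Right), so by the simplicity theorem the value is the simplest (earliest-born) number strictly between 0 and 4.
Integers 1 through 3 all lie strictly between 0 and 4.
Among integers, the simplest (lowest birthday = smallest |n|; 0 is born on day 0, +-n on day n) is 1.
No non-integer in the interval can be simpler: if x is a non-integer in the interval, then floor(x) or ceil(x) also lies in the interval (the interval contains an integer), and both are proper prefixes of x's sign expansion, i.e. born earlier. So the game value is 1.
Game value = 1

1


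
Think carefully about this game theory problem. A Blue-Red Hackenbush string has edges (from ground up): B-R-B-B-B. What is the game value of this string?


Edges (from ground): B-R-B-B-B
By Berlekamp's sign-expansion rule, a Blue-Red Hackenbush stalk has the value of the surreal number whose sign sequence is the edge sequence with B -> + and R -> -.
Sign sequence: +-+++
Trace the sign expansion in the surreal number tree, starting from 0:
Edge 1: B (sign +) -> bounds (0, +inf), value = 1
Edge 2: R (sign -) -> bounds (0, 1), value = 1/2
Edge 3: B (sign +) -> bounds (1/2, 1), value = 3/4
Edge 4: B (sign +) -> bounds (3/4, 1), value = 7/8
Edge 5: B (sign +) -> bounds (7/8, 1), value = 15/16
Game value = 15/16

15/16


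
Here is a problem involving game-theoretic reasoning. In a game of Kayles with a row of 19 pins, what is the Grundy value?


Kayles: a move removes 1 or 2 adjacent pins from a contiguous row.
Removing pins from a row of k leaves two independent rows (a, b) with a + b = k - 1 (one pin) or a + b = k - 2 (two pins); an end removal gives a = 0.
By Sprague-Grundy, G(k) = mex{ G(a) XOR G(b) } over all these splits. G(0) = 0.
G(1): splits (0,0):0^0=0 -> mex({0}) = 1
G(2): splits (0,1):0^1=1 (0,0):0^0=0 -> mex({0, 1}) = 2
G(3): splits (0,2):0^2=2 (1,1):1^1=0 (0,1):0^1=1 -> mex({0, 1, 2}) = 3
G(4): splits (0,3):0^3=3 (1,2):1^2=3 (0,2):0^2=2 (1,1):1^1=0 -> mex({0, 2, 3}) = 1
G(5): splits (0,4):0^1=1 (1,3):1^3=2 (2,2):2^2=0 (0,3):0^3=3 (1,2):1^2=3 -> mex({0, 1, 2, 3}) = 4
G(6) = mex({0, 1, 2, 4}) = 3
G(7) = mex({0, 1, 3, 4, 5}) = 2
G(8) = mex({0, 2, 3, 5, 6}) = 1
G(9) = mex({0, 1, 2, 3, 6, 7}) = 4
G(10) = mex({0, 1, 3, 4, 5, 7}) = 2
G(11) = mex({0, 1, 2, 3, 4, 5}) = 6
G(12) = mex({0, 1, 2, 3, 5, 6, 7}) = 4
G(13) = mex({0, 2, 3, 4, 6, 7}) = 1
G(14) = mex({0, 1, 4, 5, 6, 7}) = 2
G(15) = mex({0, 1, 2, 3, 4, 5, 6}) = 7
G(16) = mex({0, 2, 3, 5, 6, 7}) = 1
G(17) = mex({0, 1, 2, 3, 5, 6, 7}) = 4
G(18) = mex({0, 1, 2, 4, 5, 6}) = 3
G(19) = mex({0, 1, 3, 4, 5, 7}) = 2
Therefore G(19) = 2.

2


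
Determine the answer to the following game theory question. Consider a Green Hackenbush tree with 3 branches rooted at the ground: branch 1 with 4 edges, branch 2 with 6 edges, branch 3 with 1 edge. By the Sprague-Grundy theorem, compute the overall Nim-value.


The tree has 3 branches from the ground vertex.
In Green Hackenbush, the Nim-value of a simple path of length k is k.
Branch 1: length 4, Nim-value = 4
Branch 2: length 6, Nim-value = 6
Branch 3: length 1, Nim-value = 1
Total Nim-value = XOR of all branch values:
0 XOR 4 = 4
4 XOR 6 = 2
2 XOR 1 = 3
Nim-value of the tree = 3

3


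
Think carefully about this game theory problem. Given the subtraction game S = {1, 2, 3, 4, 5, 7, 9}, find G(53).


The subtraction set is S = {1, 2, 3, 4, 5, 7, 9}.
G(k) = mex{ G(k - s) : s in S, s <= k }. We compute iteratively: G(0) = 0.
G(1) = mex({0}) = 1
G(2) = mex({0, 1}) = 2
G(3) = mex({0, 1, 2}) = 3
G(4) = mex({0, 1, 2, 3}) = 4
G(5) = mex({0, 1, 2, 3, 4}) = 5
G(6) = mex({1, 2, 3, 4, 5}) = 0
G(7) = mex({0, 2, 3, 4, 5}) = 1
G(8) = mex({0, 1, 3, 4, 5}) = 2
G(9) = mex({0, 1, 2, 4, 5}) = 3
G(10) = mex({0, 1, 2, 3, 5}) = 4
G(11) = mex({0, 1, 2, 3, 4}) = 5
G(12) = mex({1, 2, 3, 4, 5}) = 0
G(13) = mex({0, 2, 3, 4, 5}) = 1
G(14) = mex({0, 1, 3, 4, 5}) = 2
Observe that G(6)..G(14) = 0, 1, 2, 3, 4, 5, 0, 1, 2 repeats G(0)..G(8) = 0, 1, 2, 3, 4, 5, 0, 1, 2.
For k >= max(S) = 9, G(k) is determined by the previous 9 values G(k-9)..G(k-1); a window of 9 consecutive values has recurred shifted by 6, so by induction G(k + 6) = G(k) for all k >= 0: the sequence is periodic from the start with period 6.
One period: G(0..5) = 0, 1, 2, 3, 4, 5.
53 mod 6 = 5, so G(53) = G(5) = 5.

5


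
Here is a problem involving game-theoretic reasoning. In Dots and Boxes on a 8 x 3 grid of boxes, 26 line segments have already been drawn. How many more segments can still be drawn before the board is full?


Grid: 8 x 3 boxes, i.e. 9 rows and 4 columns of dots.
Horizontal edges: (rows + 1) * cols = 9 * 3 = 27
Vertical edges: rows * (cols + 1) = 8 * 4 = 32
Total edges: 27 + 32 = 59
Edges drawn: 26
Remaining: 59 - 26 = 33

33


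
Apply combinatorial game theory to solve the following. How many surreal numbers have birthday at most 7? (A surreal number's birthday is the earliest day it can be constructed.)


Day 0: {|} = 0 is born. Count = 1.
Day n: the number of surreal numbers born by day n is 2^(n+1) - 1.
By day 0: 2^1 - 1 = 1
By day 1: 2^2 - 1 = 3
By day 2: 2^3 - 1 = 7
By day 3: 2^4 - 1 = 15
By day 4: 2^5 - 1 = 31
By day 5: 2^6 - 1 = 63
By day 6: 2^7 - 1 = 127
By day 7: 2^8 - 1 = 255
By day 7: 255 surreal numbers.

255


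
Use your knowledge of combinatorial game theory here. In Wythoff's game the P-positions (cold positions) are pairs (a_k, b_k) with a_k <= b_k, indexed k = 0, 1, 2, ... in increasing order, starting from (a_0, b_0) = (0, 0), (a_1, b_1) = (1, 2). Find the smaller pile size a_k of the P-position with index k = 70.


By Wythoff's theorem, a_k = floor(k * phi) and b_k = floor(k * phi^2) = a_k + k, where phi = (1 + sqrt(5))/2 is the golden ratio.
phi = (1 + sqrt(5))/2 = 1.618034
k = 70
k * phi = 70 * 1.618034 = 113.262379
a_70 = floor(k * phi) = 113

113


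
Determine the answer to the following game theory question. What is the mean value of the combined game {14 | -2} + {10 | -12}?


G1 = {14 | -2}, G2 = {10 | -12}
Each is a switch {a | b} with numbers a > b; its mean value is (a + b)/2, and mean value is additive over game sums: m(G1 + G2) = m(G1) + m(G2).
Mean of G1 = (14 + (-2))/2 = 12/2 = 6
Mean of G2 = (10 + (-12))/2 = -2/2 = -1
Mean of G1 + G2 = 6 + -1 = 5

5


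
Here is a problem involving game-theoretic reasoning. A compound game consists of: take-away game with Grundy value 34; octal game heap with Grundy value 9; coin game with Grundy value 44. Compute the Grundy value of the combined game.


By the Sprague-Grundy theorem, the Grundy value of a sum of games is the XOR of individual Grundy values.
take-away game: Grundy value = 34. Running XOR: 0 XOR 34 = 34
octal game heap: Grundy value = 9. Running XOR: 34 XOR 9 = 43
coin game: Grundy value = 44. Running XOR: 43 XOR 44 = 7
The combined Grundy value is 7.

7


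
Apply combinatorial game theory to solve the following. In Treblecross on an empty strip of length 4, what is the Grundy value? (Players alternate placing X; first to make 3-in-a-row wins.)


Treblecross: place X on empty cells; 3-in-a-row wins.
Playing within two cells of an existing X lets the opponent win at once, so sensible play treats the cells i-2..i+2 around each X as dead. The player left with no safe cell loses, so this is a normal-play take-away game on strips of safe cells.
Placing X at cell i (0-indexed) of a strip of k safe cells leaves independent strips of sizes max(0, i-2) and max(0, k-i-3). Hence G(k) = mex{ G(max(0,i-2)) XOR G(max(0,k-i-3)) : 0 <= i < k }, with G(0) = 0.
G(1): splits (0,0):0^0=0 -> mex({0}) = 1
G(2): splits (0,0):0^0=0 -> mex({0}) = 1
G(3): splits (0,0):0^0=0 -> mex({0}) = 1
G(4): splits (0,1):0^1=1 (0,0):0^0=0 -> mex({0, 1}) = 2
Therefore G(4) = 2.

2


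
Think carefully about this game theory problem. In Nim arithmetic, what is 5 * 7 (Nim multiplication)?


Nim multiplication is bilinear over XOR: (u XOR v) * w = (u*w) XOR (v*w).
So we split each operand into its bit components and XOR the pairwise Nim products.
5 = 1 + 4 (as XOR of powers of 2).
7 = 1 + 2 + 4 (as XOR of powers of 2).
Using the standard Nim-product table on single bits:
  2*2 = 3,   2*4 = 8,   2*8 = 12,
  4*4 = 6,   4*8 = 11,  8*8 = 13,
and  1*x = x (identity), k*l = l*k (commutative).
Pairwise Nim products:
  1 * 1 = 1
  1 * 2 = 2
  1 * 4 = 4
  4 * 1 = 4
  4 * 2 = 8
  4 * 4 = 6
XOR them: 1 XOR 2 XOR 4 XOR 4 XOR 8 XOR 6 = 13.
Result: 5 * 7 = 13 (in Nim).

13


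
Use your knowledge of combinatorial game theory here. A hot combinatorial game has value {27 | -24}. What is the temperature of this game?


The game is {27 | -24}, a switch {a | b} with numbers a > b.
Cooling {a | b} by t gives {a - t | b + t}, which stops being hot when a - t = b + t, i.e. at t = (a - b)/2. So the temperature of a switch is (a - b)/2.
Temperature = (Left option - Right option) / 2
= (27 - (-24)) / 2
= 51 / 2
= 51/2

51/2


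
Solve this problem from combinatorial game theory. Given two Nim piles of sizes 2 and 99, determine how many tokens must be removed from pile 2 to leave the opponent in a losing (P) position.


Piles: 2 and 99
Current XOR: 2 XOR 99 = 97 (non-zero, so this is an N-position).
To make the XOR zero, we need to find a move that balances the piles.
For pile 2 (size 99): target = 99 XOR 97 = 2
We reduce pile 2 from 99 to 2.
Tokens removed: 99 - 2 = 97
Verification: 2 XOR 2 = 0

97


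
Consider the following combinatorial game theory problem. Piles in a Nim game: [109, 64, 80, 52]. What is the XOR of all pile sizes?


We need the XOR (exclusive or) of all pile sizes.
After XOR-ing pile 1 (size 109): 0 XOR 109 = 109
After XOR-ing pile 2 (size 64): 109 XOR 64 = 45
After XOR-ing pile 3 (size 80): 45 XOR 80 = 125
After XOR-ing pile 4 (size 52): 125 XOR 52 = 73
The Nim-value of this position is 73.

73


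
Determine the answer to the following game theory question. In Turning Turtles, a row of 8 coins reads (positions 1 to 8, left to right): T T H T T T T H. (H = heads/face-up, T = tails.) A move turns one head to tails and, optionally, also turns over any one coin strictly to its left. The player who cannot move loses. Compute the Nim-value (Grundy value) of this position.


Coins: T T H T T T T H
Key fact: a single head at position k behaves exactly like a Nim heap of size k (turning it to T and optionally flipping a coin at j < k corresponds to moving the heap from k to j, or to 0), and heads combine as a disjunctive sum (two heads at the same place would cancel, matching j XOR j = 0). So the Nim-value is the XOR of the 1-indexed positions of the heads.
Face-up positions (1-indexed): [3, 8]
XOR 0 with 3: 0 XOR 3 = 3
XOR 3 with 8: 3 XOR 8 = 11
Nim-value = 11

11


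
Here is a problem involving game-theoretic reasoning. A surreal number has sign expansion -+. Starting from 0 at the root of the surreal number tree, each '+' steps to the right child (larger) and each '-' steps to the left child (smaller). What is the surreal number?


Sign expansion: -+
Rule: track bounds (lo, hi), initially (-inf, +inf). On '+', the current value becomes lo and we move to the simplest number in (value, hi): value + 1 if hi = +inf, otherwise the midpoint (value + hi)/2. On '-', the current value becomes hi and we move to value - 1 if lo = -inf, otherwise the midpoint (lo + value)/2.
Start at 0.
Step 1: sign = -, move left. Bounds: (-inf, 0). Value = -1
Step 2: sign = +, move right. Bounds: (-1, 0). Value = -1/2
The surreal number with sign expansion -+ is -1/2.

-1/2


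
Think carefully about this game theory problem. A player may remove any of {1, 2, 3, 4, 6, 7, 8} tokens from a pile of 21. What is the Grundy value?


The subtraction set is S = {1, 2, 3, 4, 6, 7, 8}.
G(k) = mex{ G(k - s) : s in S, s <= k }. We compute iteratively: G(0) = 0.
G(1) = mex({0}) = 1
G(2) = mex({0, 1}) = 2
G(3) = mex({0, 1, 2}) = 3
G(4) = mex({0, 1, 2, 3}) = 4
G(5) = mex({1, 2, 3, 4}) = 0
G(6) = mex({0, 2, 3, 4}) = 1
G(7) = mex({0, 1, 3, 4}) = 2
G(8) = mex({0, 1, 2, 4}) = 3
G(9) = mex({0, 1, 2, 3}) = 4
G(10) = mex({1, 2, 3, 4}) = 0
G(11) = mex({0, 2, 3, 4}) = 1
G(12) = mex({0, 1, 3, 4}) = 2
Observe that G(5)..G(12) = 0, 1, 2, 3, 4, 0, 1, 2 repeats G(0)..G(7) = 0, 1, 2, 3, 4, 0, 1, 2.
For k >= max(S) = 8, G(k) is determined by the previous 8 values G(k-8)..G(k-1); a window of 8 consecutive values has recurred shifted by 5, so by induction G(k + 5) = G(k) for all k >= 0: the sequence is periodic from the start with period 5.
One period: G(0..4) = 0, 1, 2, 3, 4.
21 mod 5 = 1, so G(21) = G(1) = 1.

1


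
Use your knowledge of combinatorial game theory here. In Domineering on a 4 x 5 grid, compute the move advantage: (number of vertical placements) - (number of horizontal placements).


Board is 4 x 5 (rows x cols).
Left (vertical) placements: (rows-1) * cols = 3 * 5 = 15
Right (horizontal) placements: rows * (cols-1) = 4 * 4 = 16
Advantage = Left - Right = 15 - 16 = -1

-1


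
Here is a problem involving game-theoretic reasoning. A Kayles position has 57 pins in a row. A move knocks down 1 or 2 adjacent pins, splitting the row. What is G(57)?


Kayles: a move removes 1 or 2 adjacent pins from a contiguous row.
Removing pins from a row of k leaves two independent rows (a, b) with a + b = k - 1 (one pin) or a + b = k - 2 (two pins); an end removal gives a = 0.
By Sprague-Grundy, G(k) = mex{ G(a) XOR G(b) } over all these splits. G(0) = 0.
G(1): splits (0,0):0^0=0 -> mex({0}) = 1
G(2): splits (0,1):0^1=1 (0,0):0^0=0 -> mex({0, 1}) = 2
G(3): splits (0,2):0^2=2 (1,1):1^1=0 (0,1):0^1=1 -> mex({0, 1, 2}) = 3
G(4): splits (0,3):0^3=3 (1,2):1^2=3 (0,2):0^2=2 (1,1):1^1=0 -> mex({0, 2, 3}) = 1
G(5): splits (0,4):0^1=1 (1,3):1^3=2 (2,2):2^2=0 (0,3):0^3=3 (1,2):1^2=3 -> mex({0, 1, 2, 3}) = 4
G(6) = mex({0, 1, 2, 4}) = 3
G(7) = mex({0, 1, 3, 4, 5}) = 2
G(8) = mex({0, 2, 3, 5, 6}) = 1
G(9) = mex({0, 1, 2, 3, 6, 7}) = 4
G(10) = mex({0, 1, 3, 4, 5, 7}) = 2
G(11) = mex({0, 1, 2, 3, 4, 5}) = 6
G(12) = mex({0, 1, 2, 3, 5, 6, 7}) = 4
G(13) = mex({0, 2, 3, 4, 6, 7}) = 1
G(14) = mex({0, 1, 4, 5, 6, 7}) = 2
G(15) = mex({0, 1, 2, 3, 4, 5, 6}) = 7
G(16) = mex({0, 2, 3, 5, 6, 7}) = 1
G(17) = mex({0, 1, 2, 3, 5, 6, 7}) = 4
G(18) = mex({0, 1, 2, 4, 5, 6}) = 3
G(19) = mex({0, 1, 3, 4, 5, 7}) = 2
G(20) = mex({0, 2, 3, 4, 5, 6, 7}) = 1
G(21) = mex({0, 1, 2, 3, 5, 6, 7}) = 4
G(22) = mex({0, 1, 2, 3, 4, 5, 7}) = 6
G(23) = mex({0, 1, 2, 3, 4, 5, 6}) = 7
G(24) = mex({0, 1, 2, 3, 5, 6, 7}) = 4
G(25) = mex({0, 2, 3, 4, 6, 7}) = 1
G(26) = mex({0, 1, 3, 4, 5, 6, 7}) = 2
G(27) = mex({0, 1, 2, 3, 4, 5, 6, 7}) = 8
G(28) = mex({0, 1, 2, 3, 4, 6, 7, 8}) = 5
G(29) = mex({0, 1, 2, 3, 5, 6, 7, 8, 9}) = 4
G(30) = mex({0, 1, 2, 3, 4, 5, 6, 9, 10}) = 7
G(31) = mex({0, 1, 3, 4, 5, 7, 10, 11}) = 2
G(32) = mex({0, 2, 3, 4, 5, 6, 7, 9, 11}) = 1
G(33) = mex({0, 1, 2, 3, 4, 5, 6, 7, 9, 12}) = 8
G(34) = mex({0, 1, 2, 3, 4, 5, 7, 8, 11, 12}) = 6
G(35) = mex({0, 1, 2, 3, 4, 5, 6, 8, 9, 10, 11}) = 7
G(36) = mex({0, 1, 2, 3, 5, 6, 7, 9, 10}) = 4
G(37) = mex({0, 2, 3, 4, 6, 7, 9, 10, 11, 12}) = 1
G(38) = mex({0, 1, 3, 4, 5, 6, 7, 9, 10, 11, 12}) = 2
G(39) = mex({0, 1, 2, 4, 5, 6, 7, 9, 10, 12, 14}) = 3
G(40) = mex({0, 2, 3, 4, 6, 7, 11, 12, 14}) = 1
G(41) = mex({0, 1, 2, 3, 5, 6, 7, 9, 10, 11, 12}) = 4
G(42) = mex({0, 1, 2, 3, 4, 5, 6, 9, 10}) = 7
G(43) = mex({0, 1, 3, 4, 5, 7, 9, 10, 12, 15}) = 2
G(44) = mex({0, 2, 3, 4, 5, 6, 7, 9, 10, 12, 15}) = 1
G(45) = mex({0, 1, 2, 3, 4, 5, 6, 7, 9, 10, 12, 14}) = 8
G(46) = mex({0, 1, 3, 4, 5, 7, 8, 11, 12, 14}) = 2
G(47) = mex({0, 1, 2, 3, 4, 5, 6, 8, 9, 10, 11, 12}) = 7
G(48) = mex({0, 1, 2, 3, 5, 6, 7, 9, 10}) = 4
G(49) = mex({0, 2, 3, 4, 6, 7, 9, 10, 11, 12, 15}) = 1
G(50) = mex({0, 1, 4, 5, 6, 7, 9, 11, 12, 14, 15}) = 2
G(51) = mex({0, 1, 2, 3, 4, 5, 6, 7, 9, 12, 14, 15}) = 8
G(52) = mex({0, 2, 3, 4, 5, 6, 7, 8, 11, 12, 15}) = 1
G(53) = mex({0, 1, 2, 3, 5, 6, 7, 8, 9, 10, 11, 12}) = 4
G(54) = mex({0, 1, 2, 3, 4, 5, 6, 9, 10}) = 7
G(55) = mex({0, 1, 3, 4, 5, 7, 9, 10, 11, 12}) = 2
G(56) = mex({0, 2, 3, 4, 5, 6, 7, 9, 10, 11, 12, 13, 14}) = 1
G(57) = mex({0, 1, 2, 3, 5, 6, 7, 9, 10, 12, 13, 14, 15}) = 4
Therefore G(57) = 4.

4


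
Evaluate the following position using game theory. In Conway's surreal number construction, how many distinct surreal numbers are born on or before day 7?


Day 0: {|} = 0 is born. Count = 1.
Day n: the number of surreal numbers born by day n is 2^(n+1) - 1.
By day 0: 2^1 - 1 = 1
By day 1: 2^2 - 1 = 3
By day 2: 2^3 - 1 = 7
By day 3: 2^4 - 1 = 15
By day 4: 2^5 - 1 = 31
By day 5: 2^6 - 1 = 63
By day 6: 2^7 - 1 = 127
By day 7: 2^8 - 1 = 255
By day 7: 255 surreal numbers.

255


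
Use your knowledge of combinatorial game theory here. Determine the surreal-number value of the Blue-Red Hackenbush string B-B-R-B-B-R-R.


Edges (from ground): B-B-R-B-B-R-R
By Berlekamp's sign-expansion rule, a Blue-Red Hackenbush stalk has the value of the surreal number whose sign sequence is the edge sequence with B -> + and R -> -.
Sign sequence: ++-++--
Trace the sign expansion in the surreal number tree, starting from 0:
Edge 1: B (sign +) -> bounds (0, +inf), value = 1
Edge 2: B (sign +) -> bounds (1, +inf), value = 2
Edge 3: R (sign -) -> bounds (1, 2), value = 3/2
Edge 4: B (sign +) -> bounds (3/2, 2), value = 7/4
Edge 5: B (sign +) -> bounds (7/4, 2), value = 15/8
Edge 6: R (sign -) -> bounds (7/4, 15/8), value = 29/16
Edge 7: R (sign -) -> bounds (7/4, 29/16), value = 57/32
Game value = 57/32

57/32


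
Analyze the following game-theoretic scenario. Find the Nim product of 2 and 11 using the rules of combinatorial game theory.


Nim multiplication is bilinear over XOR: (u XOR v) * w = (u*w) XOR (v*w).
So we split each operand into its bit components and XOR the pairwise Nim products.
2 = 2 (as XOR of powers of 2).
11 = 1 + 2 + 8 (as XOR of powers of 2).
Using the standard Nim-product table on single bits:
  2*2 = 3,   2*4 = 8,   2*8 = 12,
  4*4 = 6,   4*8 = 11,  8*8 = 13,
and  1*x = x (identity), k*l = l*k (commutative).
Pairwise Nim products:
  2 * 1 = 2
  2 * 2 = 3
  2 * 8 = 12
XOR them: 2 XOR 3 XOR 12 = 13.
Result: 2 * 11 = 13 (in Nim).

13


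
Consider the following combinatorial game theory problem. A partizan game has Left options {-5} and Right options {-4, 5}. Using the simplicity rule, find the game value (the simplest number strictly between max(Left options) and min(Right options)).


Left options: {-5}, max = -5
Right options: {-4, 5}, min = -4
All options are numbers and max(Left) < min(Right), so by the simplicity theorem the value is the simplest (earliest-born) number strictly between -5 and -4.
No integer lies strictly between -5 and -4, so the value is the dyadic rational m/2^k in the interval with the smallest k (then m odd); search k = 1, 2, ...:
Denominator 2: -9/2 lies strictly between -5 and -4 -- found.
The simplest number in the interval is -9/2.
Game value = -9/2

-9/2


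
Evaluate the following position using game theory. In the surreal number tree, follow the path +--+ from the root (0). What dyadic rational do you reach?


Sign expansion: +--+
Rule: track bounds (lo, hi), initially (-inf, +inf). On '+', the current value becomes lo and we move to the simplest number in (value, hi): value + 1 if hi = +inf, otherwise the midpoint (value + hi)/2. On '-', the current value becomes hi and we move to value - 1 if lo = -inf, otherwise the midpoint (lo + value)/2.
Start at 0.
Step 1: sign = +, move right. Bounds: (0, +inf). Value = 1
Step 2: sign = -, move left. Bounds: (0, 1). Value = 1/2
Step 3: sign = -, move left. Bounds: (0, 1/2). Value = 1/4
Step 4: sign = +, move right. Bounds: (1/4, 1/2). Value = 3/8
The surreal number with sign expansion +--+ is 3/8.

3/8


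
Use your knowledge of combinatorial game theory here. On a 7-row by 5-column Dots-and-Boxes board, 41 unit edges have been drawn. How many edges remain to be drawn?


Grid: 7 x 5 boxes, i.e. 8 rows and 6 columns of dots.
Horizontal edges: (rows + 1) * cols = 8 * 5 = 40
Vertical edges: rows * (cols + 1) = 7 * 6 = 42
Total edges: 40 + 42 = 82
Edges drawn: 41
Remaining: 82 - 41 = 41

41


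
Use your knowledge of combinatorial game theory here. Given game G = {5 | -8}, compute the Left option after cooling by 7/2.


Original game: {5 | -8} (a switch {a | b} with a > b).
Cooling by t (for t below the temperature (a - b)/2 = 13/2) taxes each move by t: {a | b} cooled by t is {a - t | b + t}.
Cooling amount: t = 7/2
Cooled Left option: 5 - 7/2 = 3/2
Cooled Right option: -8 + 7/2 = -9/2
Cooled game: {3/2 | -9/2}
Left option = 3/2

3/2


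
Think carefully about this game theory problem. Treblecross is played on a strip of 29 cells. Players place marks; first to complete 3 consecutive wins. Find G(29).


Treblecross: place X on empty cells; 3-in-a-row wins.
Playing within two cells of an existing X lets the opponent win at once, so sensible play treats the cells i-2..i+2 around each X as dead. The player left with no safe cell loses, so this is a normal-play take-away game on strips of safe cells.
Placing X at cell i (0-indexed) of a strip of k safe cells leaves independent strips of sizes max(0, i-2) and max(0, k-i-3). Hence G(k) = mex{ G(max(0,i-2)) XOR G(max(0,k-i-3)) : 0 <= i < k }, with G(0) = 0.
G(1): splits (0,0):0^0=0 -> mex({0}) = 1
G(2): splits (0,0):0^0=0 -> mex({0}) = 1
G(3): splits (0,0):0^0=0 -> mex({0}) = 1
G(4): splits (0,1):0^1=1 (0,0):0^0=0 -> mex({0, 1}) = 2
G(5): splits (0,2):0^1=1 (0,1):0^1=1 (0,0):0^0=0 -> mex({0, 1}) = 2
G(6) = mex({1}) = 0
G(7) = mex({0, 1, 2}) = 3
G(8) = mex({0, 1, 2}) = 3
G(9) = mex({0, 2}) = 1
G(10) = mex({0, 2, 3}) = 1
G(11) = mex({0, 3}) = 1
G(12) = mex({1, 3}) = 0
G(13) = mex({0, 1, 2, 3}) = 4
G(14) = mex({0, 1, 2}) = 3
G(15) = mex({0, 1, 2}) = 3
G(16) = mex({0, 1, 2, 4}) = 3
G(17) = mex({0, 1, 3, 4}) = 2
G(18) = mex({0, 1, 3, 4}) = 2
G(19) = mex({0, 1, 3, 5}) = 2
G(20) = mex({0, 1, 2, 3, 5}) = 4
G(21) = mex({0, 1, 2, 3, 5}) = 4
G(22) = mex({1, 2, 6}) = 0
G(23) = mex({0, 1, 2, 3, 4, 6}) = 5
G(24) = mex({0, 1, 2, 3, 4}) = 5
G(25) = mex({0, 1, 3, 4, 7}) = 2
G(26) = mex({0, 1, 3, 4, 5, 7}) = 2
G(27) = mex({0, 1, 3, 5}) = 2
G(28) = mex({0, 1, 2, 5}) = 3
G(29) = mex({0, 1, 2, 4, 5, 6}) = 3
Therefore G(29) = 3.

3


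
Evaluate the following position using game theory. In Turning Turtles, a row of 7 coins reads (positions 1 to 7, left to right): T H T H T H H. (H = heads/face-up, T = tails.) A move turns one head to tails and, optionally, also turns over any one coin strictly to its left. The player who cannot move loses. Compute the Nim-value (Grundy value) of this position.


Coins: T H T H T H H
Key fact: a single head at position k behaves exactly like a Nim heap of size k (turning it to T and optionally flipping a coin at j < k corresponds to moving the heap from k to j, or to 0), and heads combine as a disjunctive sum (two heads at the same place would cancel, matching j XOR j = 0). So the Nim-value is the XOR of the 1-indexed positions of the heads.
Face-up positions (1-indexed): [2, 4, 6, 7]
XOR 0 with 2: 0 XOR 2 = 2
XOR 2 with 4: 2 XOR 4 = 6
XOR 6 with 6: 6 XOR 6 = 0
XOR 0 with 7: 0 XOR 7 = 7
Nim-value = 7

7


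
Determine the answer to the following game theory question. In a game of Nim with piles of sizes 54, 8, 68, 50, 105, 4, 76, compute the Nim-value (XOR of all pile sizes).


We need the XOR (exclusive or) of all pile sizes.
After XOR-ing pile 1 (size 54): 0 XOR 54 = 54
After XOR-ing pile 2 (size 8): 54 XOR 8 = 62
After XOR-ing pile 3 (size 68): 62 XOR 68 = 122
After XOR-ing pile 4 (size 50): 122 XOR 50 = 72
After XOR-ing pile 5 (size 105): 72 XOR 105 = 33
After XOR-ing pile 6 (size 4): 33 XOR 4 = 37
After XOR-ing pile 7 (size 76): 37 XOR 76 = 105
The Nim-value of this position is 105.

105


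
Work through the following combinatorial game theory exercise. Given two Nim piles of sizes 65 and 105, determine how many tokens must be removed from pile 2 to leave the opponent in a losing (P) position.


Piles: 65 and 105
Current XOR: 65 XOR 105 = 40 (non-zero, so this is an N-position).
To make the XOR zero, we need to find a move that balances the piles.
For pile 2 (size 105): target = 105 XOR 40 = 65
We reduce pile 2 from 105 to 65.
Tokens removed: 105 - 65 = 40
Verification: 65 XOR 65 = 0

40


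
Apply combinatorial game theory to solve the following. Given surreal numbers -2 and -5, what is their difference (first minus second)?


x = -2, y = -5
x - y = -2 - -5 = 3

3


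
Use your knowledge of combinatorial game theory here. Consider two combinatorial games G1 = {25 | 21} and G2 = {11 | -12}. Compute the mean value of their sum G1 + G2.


G1 = {25 | 21}, G2 = {11 | -12}
Each is a switch {a | b} with numbers a > b; its mean value is (a + b)/2, and mean value is additive over game sums: m(G1 + G2) = m(G1) + m(G2).
Mean of G1 = (25 + (21))/2 = 46/2 = 23
Mean of G2 = (11 + (-12))/2 = -1/2 = -1/2
Mean of G1 + G2 = 23 + -1/2 = 45/2

45/2


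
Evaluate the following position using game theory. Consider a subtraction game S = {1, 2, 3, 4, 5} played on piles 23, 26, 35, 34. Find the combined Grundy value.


Subtraction set: {1, 2, 3, 4, 5}
For this subtraction set, G(n) = n mod 6 (period = max + 1 = 6).
Pile 1 (size 23): G(23) = 23 mod 6 = 5
Pile 2 (size 26): G(26) = 26 mod 6 = 2
Pile 3 (size 35): G(35) = 35 mod 6 = 5
Pile 4 (size 34): G(34) = 34 mod 6 = 4
Total Grundy value = XOR of all: 5 XOR 2 XOR 5 XOR 4 = 6

6


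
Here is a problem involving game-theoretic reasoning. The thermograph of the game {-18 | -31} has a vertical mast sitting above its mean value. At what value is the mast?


Game = {-18 | -31}, a switch {a | b} with numbers a > b.
Its thermograph has left wall a - t and right wall b + t, which meet at t = (a - b)/2, where both equal (a + b)/2. So the mast (mean value) is at (a + b)/2.
Mean = (-18 + (-31))/2 = -49/2 = -49/2

-49/2


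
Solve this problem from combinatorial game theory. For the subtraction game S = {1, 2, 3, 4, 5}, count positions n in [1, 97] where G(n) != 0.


Subtraction set S = {1, 2, 3, 4, 5}, so G(n) = n mod 6.
G(n) = 0 when n is a multiple of 6.
Multiples of 6 in [1, 97]: 16
N-positions (nonzero Grundy) = 97 - 16 = 81

81


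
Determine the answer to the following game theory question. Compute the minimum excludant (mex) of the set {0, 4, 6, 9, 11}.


Set = {0, 4, 6, 9, 11}
0 is in the set.
1 is NOT in the set. This is the mex.
mex = 1

1


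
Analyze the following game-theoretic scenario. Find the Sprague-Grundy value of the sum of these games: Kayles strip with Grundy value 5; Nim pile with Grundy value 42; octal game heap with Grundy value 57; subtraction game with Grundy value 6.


By the Sprague-Grundy theorem, the Grundy value of a sum of games is the XOR of individual Grundy values.
Kayles strip: Grundy value = 5. Running XOR: 0 XOR 5 = 5
Nim pile: Grundy value = 42. Running XOR: 5 XOR 42 = 47
octal game heap: Grundy value = 57. Running XOR: 47 XOR 57 = 22
subtraction game: Grundy value = 6. Running XOR: 22 XOR 6 = 16
The combined Grundy value is 16.

16


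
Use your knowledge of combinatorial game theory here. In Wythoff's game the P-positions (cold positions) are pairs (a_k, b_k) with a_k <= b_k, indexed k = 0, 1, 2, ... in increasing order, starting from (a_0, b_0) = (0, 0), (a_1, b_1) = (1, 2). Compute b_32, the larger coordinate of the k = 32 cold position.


By Wythoff's theorem, a_k = floor(k * phi) and b_k = floor(k * phi^2) = a_k + k, where phi = (1 + sqrt(5))/2 is the golden ratio.
phi = (1 + sqrt(5))/2 = 1.618034
phi^2 = phi + 1 = 2.618034
k = 32
k * phi^2 = 32 * 2.618034 = 83.777088
b_32 = floor(k * phi^2) = 83 (check: a_32 + k = 51 + 32 = 83)

83


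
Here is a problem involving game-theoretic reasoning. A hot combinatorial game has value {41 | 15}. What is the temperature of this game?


The game is {41 | 15}, a switch {a | b} with numbers a > b.
Cooling {a | b} by t gives {a - t | b + t}, which stops being hot when a - t = b + t, i.e. at t = (a - b)/2. So the temperature of a switch is (a - b)/2.
Temperature = (Left option - Right option) / 2
= (41 - (15)) / 2
= 26 / 2
= 13

13


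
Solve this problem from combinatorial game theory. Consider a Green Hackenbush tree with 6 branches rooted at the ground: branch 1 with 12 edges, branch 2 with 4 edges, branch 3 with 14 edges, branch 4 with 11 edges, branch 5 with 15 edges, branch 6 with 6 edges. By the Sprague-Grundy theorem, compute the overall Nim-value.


The tree has 6 branches from the ground vertex.
In Green Hackenbush, the Nim-value of a simple path of length k is k.
Branch 1: length 12, Nim-value = 12
Branch 2: length 4, Nim-value = 4
Branch 3: length 14, Nim-value = 14
Branch 4: length 11, Nim-value = 11
Branch 5: length 15, Nim-value = 15
Branch 6: length 6, Nim-value = 6
Total Nim-value = XOR of all branch values:
0 XOR 12 = 12
12 XOR 4 = 8
8 XOR 14 = 6
6 XOR 11 = 13
13 XOR 15 = 2
2 XOR 6 = 4
Nim-value of the tree = 4

4


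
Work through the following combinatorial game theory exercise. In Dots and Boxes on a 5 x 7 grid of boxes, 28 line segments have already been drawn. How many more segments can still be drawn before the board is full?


Grid: 5 x 7 boxes, i.e. 6 rows and 8 columns of dots.
Horizontal edges: (rows + 1) * cols = 6 * 7 = 42
Vertical edges: rows * (cols + 1) = 5 * 8 = 40
Total edges: 42 + 40 = 82
Edges drawn: 28
Remaining: 82 - 28 = 54

54


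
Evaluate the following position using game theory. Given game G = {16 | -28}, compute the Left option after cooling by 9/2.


Original game: {16 | -28} (a switch {a | b} with a > b).
Cooling by t (for t below the temperature (a - b)/2 = 22) taxes each move by t: {a | b} cooled by t is {a - t | b + t}.
Cooling amount: t = 9/2
Cooled Left option: 16 - 9/2 = 23/2
Cooled Right option: -28 + 9/2 = -47/2
Cooled game: {23/2 | -47/2}
Left option = 23/2

23/2
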